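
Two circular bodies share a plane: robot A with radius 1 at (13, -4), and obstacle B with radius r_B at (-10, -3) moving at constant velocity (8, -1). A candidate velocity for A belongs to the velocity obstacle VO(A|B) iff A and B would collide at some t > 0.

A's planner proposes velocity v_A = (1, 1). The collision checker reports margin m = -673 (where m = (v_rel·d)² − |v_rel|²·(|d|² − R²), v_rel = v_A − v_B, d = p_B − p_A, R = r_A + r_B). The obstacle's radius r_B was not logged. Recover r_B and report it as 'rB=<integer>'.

m = -673
d = (-23, 1);  v_rel = (-7, 2),  |v_rel|² = 53
v_rel×d = (-7)·(1) − (2)·(-23) = 39
since m = R²·53 − 39²:  R² = (1521 + -673) / 53 = 16
R = √16 = 4  ⇒  r_B = 4 − 1 = 3

rB=3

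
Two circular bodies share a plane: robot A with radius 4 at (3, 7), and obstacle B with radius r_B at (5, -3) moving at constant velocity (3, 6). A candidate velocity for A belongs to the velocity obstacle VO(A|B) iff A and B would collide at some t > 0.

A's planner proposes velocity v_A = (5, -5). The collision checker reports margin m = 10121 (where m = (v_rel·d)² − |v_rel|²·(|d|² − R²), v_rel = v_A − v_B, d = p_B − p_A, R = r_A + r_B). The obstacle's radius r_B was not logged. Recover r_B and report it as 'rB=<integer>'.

m = 10121
d = (2, -10);  v_rel = (2, -11),  |v_rel|² = 125
v_rel×d = (2)·(-10) − (-11)·(2) = 2
since m = R²·125 − 2²:  R² = (4 + 10121) / 125 = 81
R = √81 = 9  ⇒  r_B = 9 − 4 = 5

rB=5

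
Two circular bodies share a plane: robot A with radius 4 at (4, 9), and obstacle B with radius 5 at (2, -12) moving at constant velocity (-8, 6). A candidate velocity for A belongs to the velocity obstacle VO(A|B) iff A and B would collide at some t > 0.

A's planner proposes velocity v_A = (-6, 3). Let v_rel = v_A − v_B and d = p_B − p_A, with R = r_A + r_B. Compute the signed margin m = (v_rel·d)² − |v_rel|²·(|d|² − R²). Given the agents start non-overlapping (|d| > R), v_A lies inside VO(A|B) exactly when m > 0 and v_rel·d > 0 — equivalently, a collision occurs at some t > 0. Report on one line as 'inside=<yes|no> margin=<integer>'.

d = (-2, -21),  |d|² = 445;  R = 4+5 = 9,  c = 445−9² = 364
v_rel = (2, -3),  |v_rel|² = 13;  v_rel·d = (2)·(-2) + (-3)·(-21) = 59
13·t² − 118·t + 364 = 0  ⇒  m = 59² − 13·364 = -1251
m = -1251 < 0,  v_rel·d = 59 > 0  ⇒  outside

inside=no margin=-1251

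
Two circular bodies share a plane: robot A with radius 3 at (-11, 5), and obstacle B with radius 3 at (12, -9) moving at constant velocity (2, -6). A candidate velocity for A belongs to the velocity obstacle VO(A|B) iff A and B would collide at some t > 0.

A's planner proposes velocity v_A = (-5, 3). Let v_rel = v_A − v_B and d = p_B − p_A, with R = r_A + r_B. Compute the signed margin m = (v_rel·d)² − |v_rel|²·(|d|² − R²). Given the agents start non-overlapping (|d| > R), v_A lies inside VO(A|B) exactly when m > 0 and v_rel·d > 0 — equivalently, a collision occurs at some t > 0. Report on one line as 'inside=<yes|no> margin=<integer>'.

d = (23, -14),  |d|² = 725;  R = 3+3 = 6,  c = 725−6² = 689
v_rel = (-7, 9),  |v_rel|² = 130;  v_rel·d = (-7)·(23) + (9)·(-14) = -287
130·t² + 574·t + 689 = 0  ⇒  m = (-287)² − 130·689 = -7201
m = -7201 < 0,  v_rel·d = -287 < 0  ⇒  outside

inside=no margin=-7201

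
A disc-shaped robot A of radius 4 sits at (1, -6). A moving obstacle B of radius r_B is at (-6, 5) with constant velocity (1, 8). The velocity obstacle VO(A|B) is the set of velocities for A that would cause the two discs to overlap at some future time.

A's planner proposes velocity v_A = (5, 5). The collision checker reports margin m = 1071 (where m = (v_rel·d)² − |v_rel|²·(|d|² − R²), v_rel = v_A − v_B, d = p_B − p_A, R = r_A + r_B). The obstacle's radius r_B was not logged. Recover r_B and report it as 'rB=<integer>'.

m = 1071
d = (-7, 11);  v_rel = (4, -3),  |v_rel|² = 25
v_rel×d = (4)·(11) − (-3)·(-7) = 23
since m = R²·25 − 23²:  R² = (529 + 1071) / 25 = 64
R = √64 = 8  ⇒  r_B = 8 − 4 = 4

rB=4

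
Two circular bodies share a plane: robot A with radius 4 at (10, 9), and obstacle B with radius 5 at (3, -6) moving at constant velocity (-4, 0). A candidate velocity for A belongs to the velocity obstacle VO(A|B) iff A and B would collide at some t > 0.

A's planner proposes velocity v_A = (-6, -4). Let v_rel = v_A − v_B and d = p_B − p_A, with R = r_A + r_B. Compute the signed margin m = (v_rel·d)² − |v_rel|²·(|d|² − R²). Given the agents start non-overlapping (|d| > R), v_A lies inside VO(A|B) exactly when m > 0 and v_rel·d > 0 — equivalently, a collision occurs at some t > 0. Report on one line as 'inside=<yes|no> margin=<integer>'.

d = (-7, -15),  |d|² = 274;  R = 4+5 = 9,  c = 274−9² = 193
v_rel = (-2, -4),  |v_rel|² = 20;  v_rel·d = (-2)·(-7) + (-4)·(-15) = 74
20·t² − 148·t + 193 = 0  ⇒  m = 74² − 20·193 = 1616
m = 1616 > 0,  v_rel·d = 74 > 0  ⇒  inside

inside=yes margin=1616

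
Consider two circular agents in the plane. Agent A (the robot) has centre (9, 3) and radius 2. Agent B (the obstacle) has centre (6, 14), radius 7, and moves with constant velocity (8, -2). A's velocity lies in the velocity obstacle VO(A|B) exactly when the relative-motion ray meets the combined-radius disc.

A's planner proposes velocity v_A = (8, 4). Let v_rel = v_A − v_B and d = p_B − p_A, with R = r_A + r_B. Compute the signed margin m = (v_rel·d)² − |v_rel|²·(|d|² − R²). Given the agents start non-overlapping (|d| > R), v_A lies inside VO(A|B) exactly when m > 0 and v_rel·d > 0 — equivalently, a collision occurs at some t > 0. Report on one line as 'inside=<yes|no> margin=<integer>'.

d = (-3, 11),  |d|² = 130;  R = 2+7 = 9,  c = 130−9² = 49
v_rel = (0, 6),  |v_rel|² = 36;  v_rel·d = (0)·(-3) + (6)·(11) = 66
36·t² − 132·t + 49 = 0  ⇒  m = 66² − 36·49 = 2592
m = 2592 > 0,  v_rel·d = 66 > 0  ⇒  inside

inside=yes margin=2592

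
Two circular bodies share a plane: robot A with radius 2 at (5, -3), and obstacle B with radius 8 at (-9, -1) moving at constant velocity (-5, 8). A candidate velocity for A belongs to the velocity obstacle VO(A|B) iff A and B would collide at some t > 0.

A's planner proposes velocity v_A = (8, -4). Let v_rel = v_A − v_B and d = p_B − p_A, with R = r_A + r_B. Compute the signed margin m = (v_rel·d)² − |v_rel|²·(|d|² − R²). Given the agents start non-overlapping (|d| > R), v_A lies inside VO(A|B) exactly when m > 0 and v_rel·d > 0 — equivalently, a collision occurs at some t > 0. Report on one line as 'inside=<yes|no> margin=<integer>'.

d = (-14, 2),  |d|² = 200;  R = 2+8 = 10,  c = 200−10² = 100
v_rel = (13, -12),  |v_rel|² = 313;  v_rel·d = (13)·(-14) + (-12)·(2) = -206
313·t² + 412·t + 100 = 0  ⇒  m = (-206)² − 313·100 = 11136
m = 11136 > 0,  v_rel·d = -206 < 0  ⇒  outside

inside=no margin=11136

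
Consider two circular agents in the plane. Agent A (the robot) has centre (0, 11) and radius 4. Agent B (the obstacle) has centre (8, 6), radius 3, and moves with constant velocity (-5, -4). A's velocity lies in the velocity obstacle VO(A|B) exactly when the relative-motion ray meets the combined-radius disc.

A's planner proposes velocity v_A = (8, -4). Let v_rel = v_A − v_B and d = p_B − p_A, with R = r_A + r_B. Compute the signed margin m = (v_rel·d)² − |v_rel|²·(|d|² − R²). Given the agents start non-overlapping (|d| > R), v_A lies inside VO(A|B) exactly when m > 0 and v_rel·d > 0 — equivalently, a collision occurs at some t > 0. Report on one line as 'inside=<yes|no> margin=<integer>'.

d = (8, -5),  |d|² = 89;  R = 4+3 = 7,  c = 89−7² = 40
v_rel = (13, 0),  |v_rel|² = 169;  v_rel·d = (13)·(8) + (0)·(-5) = 104
169·t² − 208·t + 40 = 0  ⇒  m = 104² − 169·40 = 4056
m = 4056 > 0,  v_rel·d = 104 > 0  ⇒  inside

inside=yes margin=4056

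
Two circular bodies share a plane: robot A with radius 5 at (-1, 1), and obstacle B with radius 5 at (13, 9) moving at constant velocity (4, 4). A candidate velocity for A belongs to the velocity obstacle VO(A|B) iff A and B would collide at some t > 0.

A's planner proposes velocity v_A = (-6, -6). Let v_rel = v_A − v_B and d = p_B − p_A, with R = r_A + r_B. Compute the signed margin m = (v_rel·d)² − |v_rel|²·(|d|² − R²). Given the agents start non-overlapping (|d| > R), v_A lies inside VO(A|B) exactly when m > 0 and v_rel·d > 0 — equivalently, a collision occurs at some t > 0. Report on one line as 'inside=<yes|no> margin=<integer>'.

d = (14, 8),  |d|² = 260;  R = 5+5 = 10,  c = 260−10² = 160
v_rel = (-10, -10),  |v_rel|² = 200;  v_rel·d = (-10)·(14) + (-10)·(8) = -220
200·t² + 440·t + 160 = 0  ⇒  m = (-220)² − 200·160 = 16400
m = 16400 > 0,  v_rel·d = -220 < 0  ⇒  outside

inside=no margin=16400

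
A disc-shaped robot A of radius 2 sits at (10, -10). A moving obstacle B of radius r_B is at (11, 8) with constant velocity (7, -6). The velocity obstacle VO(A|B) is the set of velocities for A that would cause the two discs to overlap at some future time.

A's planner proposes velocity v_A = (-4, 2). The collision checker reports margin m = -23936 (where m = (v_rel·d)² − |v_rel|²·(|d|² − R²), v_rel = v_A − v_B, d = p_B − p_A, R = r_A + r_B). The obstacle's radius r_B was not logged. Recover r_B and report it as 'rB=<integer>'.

m = -23936
d = (1, 18);  v_rel = (-11, 8),  |v_rel|² = 185
v_rel×d = (-11)·(18) − (8)·(1) = -206
since m = R²·185 − (-206)²:  R² = (42436 + -23936) / 185 = 100
R = √100 = 10  ⇒  r_B = 10 − 2 = 8

rB=8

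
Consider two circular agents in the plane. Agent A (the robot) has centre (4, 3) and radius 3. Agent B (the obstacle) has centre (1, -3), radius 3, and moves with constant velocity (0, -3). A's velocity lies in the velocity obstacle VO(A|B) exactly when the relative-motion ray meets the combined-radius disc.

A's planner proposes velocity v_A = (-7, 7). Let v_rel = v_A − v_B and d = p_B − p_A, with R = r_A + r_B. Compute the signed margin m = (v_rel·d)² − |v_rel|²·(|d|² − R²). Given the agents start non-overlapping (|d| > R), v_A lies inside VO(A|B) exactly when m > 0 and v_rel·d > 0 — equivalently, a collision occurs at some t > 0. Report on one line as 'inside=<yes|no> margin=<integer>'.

d = (-3, -6),  |d|² = 45;  R = 3+3 = 6,  c = 45−6² = 9
v_rel = (-7, 10),  |v_rel|² = 149;  v_rel·d = (-7)·(-3) + (10)·(-6) = -39
149·t² + 78·t + 9 = 0  ⇒  m = (-39)² − 149·9 = 180
m = 180 > 0,  v_rel·d = -39 < 0  ⇒  outside

inside=no margin=180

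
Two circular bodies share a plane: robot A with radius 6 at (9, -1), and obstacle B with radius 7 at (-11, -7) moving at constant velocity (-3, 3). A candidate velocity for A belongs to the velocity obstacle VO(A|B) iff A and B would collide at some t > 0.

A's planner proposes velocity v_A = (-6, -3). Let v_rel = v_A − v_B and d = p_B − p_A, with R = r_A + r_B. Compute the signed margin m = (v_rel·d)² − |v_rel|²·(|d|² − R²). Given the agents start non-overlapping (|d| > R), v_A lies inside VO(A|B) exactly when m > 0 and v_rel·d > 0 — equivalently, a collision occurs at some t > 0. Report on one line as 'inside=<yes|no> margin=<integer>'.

d = (-20, -6),  |d|² = 436;  R = 6+7 = 13,  c = 436−13² = 267
v_rel = (-3, -6),  |v_rel|² = 45;  v_rel·d = (-3)·(-20) + (-6)·(-6) = 96
45·t² − 192·t + 267 = 0  ⇒  m = 96² − 45·267 = -2799
m = -2799 < 0,  v_rel·d = 96 > 0  ⇒  outside

inside=no margin=-2799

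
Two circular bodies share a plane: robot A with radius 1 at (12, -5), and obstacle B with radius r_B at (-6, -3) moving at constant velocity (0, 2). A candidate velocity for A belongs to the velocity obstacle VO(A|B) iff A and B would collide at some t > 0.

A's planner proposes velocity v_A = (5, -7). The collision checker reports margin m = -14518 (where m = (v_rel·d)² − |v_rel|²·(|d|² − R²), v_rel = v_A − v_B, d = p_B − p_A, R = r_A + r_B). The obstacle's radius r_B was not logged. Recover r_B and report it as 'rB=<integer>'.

m = -14518
d = (-18, 2);  v_rel = (5, -9),  |v_rel|² = 106
v_rel×d = (5)·(2) − (-9)·(-18) = -152
since m = R²·106 − (-152)²:  R² = (23104 + -14518) / 106 = 81
R = √81 = 9  ⇒  r_B = 9 − 1 = 8

rB=8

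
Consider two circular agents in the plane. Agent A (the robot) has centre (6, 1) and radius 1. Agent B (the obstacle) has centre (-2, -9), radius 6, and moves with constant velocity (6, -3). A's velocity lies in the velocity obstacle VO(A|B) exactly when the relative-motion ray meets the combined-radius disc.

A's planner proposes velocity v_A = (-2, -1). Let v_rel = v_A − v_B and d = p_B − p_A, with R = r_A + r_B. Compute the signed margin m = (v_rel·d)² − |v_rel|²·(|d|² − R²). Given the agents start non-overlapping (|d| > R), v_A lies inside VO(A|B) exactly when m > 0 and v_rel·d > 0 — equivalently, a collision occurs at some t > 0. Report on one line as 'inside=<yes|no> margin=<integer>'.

d = (-8, -10),  |d|² = 164;  R = 1+6 = 7,  c = 164−7² = 115
v_rel = (-8, 2),  |v_rel|² = 68;  v_rel·d = (-8)·(-8) + (2)·(-10) = 44
68·t² − 88·t + 115 = 0  ⇒  m = 44² − 68·115 = -5884
m = -5884 < 0,  v_rel·d = 44 > 0  ⇒  outside

inside=no margin=-5884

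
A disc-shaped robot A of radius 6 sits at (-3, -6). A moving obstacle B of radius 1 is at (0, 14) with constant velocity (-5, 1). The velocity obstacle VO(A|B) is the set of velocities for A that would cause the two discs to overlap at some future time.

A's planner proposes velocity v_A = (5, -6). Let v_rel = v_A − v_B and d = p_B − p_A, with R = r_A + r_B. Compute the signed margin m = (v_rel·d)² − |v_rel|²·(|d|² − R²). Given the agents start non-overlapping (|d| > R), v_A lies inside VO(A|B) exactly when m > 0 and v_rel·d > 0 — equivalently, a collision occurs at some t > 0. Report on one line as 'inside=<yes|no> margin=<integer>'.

d = (3, 20),  |d|² = 409;  R = 6+1 = 7,  c = 409−7² = 360
v_rel = (10, -7),  |v_rel|² = 149;  v_rel·d = (10)·(3) + (-7)·(20) = -110
149·t² + 220·t + 360 = 0  ⇒  m = (-110)² − 149·360 = -41540
m = -41540 < 0,  v_rel·d = -110 < 0  ⇒  outside

inside=no margin=-41540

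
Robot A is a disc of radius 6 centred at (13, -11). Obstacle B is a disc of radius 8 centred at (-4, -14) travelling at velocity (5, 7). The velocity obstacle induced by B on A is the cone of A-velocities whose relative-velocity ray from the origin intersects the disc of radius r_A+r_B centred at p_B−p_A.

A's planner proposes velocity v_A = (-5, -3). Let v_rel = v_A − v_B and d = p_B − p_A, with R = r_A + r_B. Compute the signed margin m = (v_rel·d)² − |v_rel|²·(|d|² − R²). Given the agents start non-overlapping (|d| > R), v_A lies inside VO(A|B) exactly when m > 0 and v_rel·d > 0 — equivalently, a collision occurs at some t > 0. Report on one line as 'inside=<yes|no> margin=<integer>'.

d = (-17, -3),  |d|² = 298;  R = 6+8 = 14,  c = 298−14² = 102
v_rel = (-10, -10),  |v_rel|² = 200;  v_rel·d = (-10)·(-17) + (-10)·(-3) = 200
200·t² − 400·t + 102 = 0  ⇒  m = 200² − 200·102 = 19600
m = 19600 > 0,  v_rel·d = 200 > 0  ⇒  inside

inside=yes margin=19600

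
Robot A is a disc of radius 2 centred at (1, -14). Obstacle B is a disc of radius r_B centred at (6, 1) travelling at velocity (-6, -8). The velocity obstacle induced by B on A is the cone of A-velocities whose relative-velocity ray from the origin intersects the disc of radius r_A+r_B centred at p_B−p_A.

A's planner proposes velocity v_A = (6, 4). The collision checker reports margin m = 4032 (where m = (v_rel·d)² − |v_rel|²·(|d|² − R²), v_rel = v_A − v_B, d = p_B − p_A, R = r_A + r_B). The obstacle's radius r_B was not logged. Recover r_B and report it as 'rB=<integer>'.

m = 4032
d = (5, 15);  v_rel = (12, 12),  |v_rel|² = 288
v_rel×d = (12)·(15) − (12)·(5) = 120
since m = R²·288 − 120²:  R² = (14400 + 4032) / 288 = 64
R = √64 = 8  ⇒  r_B = 8 − 2 = 6

rB=6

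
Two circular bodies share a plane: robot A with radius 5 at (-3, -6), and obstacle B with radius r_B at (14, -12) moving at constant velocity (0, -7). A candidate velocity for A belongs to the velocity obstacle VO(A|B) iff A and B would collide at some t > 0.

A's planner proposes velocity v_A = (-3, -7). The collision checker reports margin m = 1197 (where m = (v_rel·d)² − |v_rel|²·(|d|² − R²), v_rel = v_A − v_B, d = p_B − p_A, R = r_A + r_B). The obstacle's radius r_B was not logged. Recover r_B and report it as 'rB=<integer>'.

m = 1197
d = (17, -6);  v_rel = (-3, 0),  |v_rel|² = 9
v_rel×d = (-3)·(-6) − (0)·(17) = 18
since m = R²·9 − 18²:  R² = (324 + 1197) / 9 = 169
R = √169 = 13  ⇒  r_B = 13 − 5 = 8

rB=8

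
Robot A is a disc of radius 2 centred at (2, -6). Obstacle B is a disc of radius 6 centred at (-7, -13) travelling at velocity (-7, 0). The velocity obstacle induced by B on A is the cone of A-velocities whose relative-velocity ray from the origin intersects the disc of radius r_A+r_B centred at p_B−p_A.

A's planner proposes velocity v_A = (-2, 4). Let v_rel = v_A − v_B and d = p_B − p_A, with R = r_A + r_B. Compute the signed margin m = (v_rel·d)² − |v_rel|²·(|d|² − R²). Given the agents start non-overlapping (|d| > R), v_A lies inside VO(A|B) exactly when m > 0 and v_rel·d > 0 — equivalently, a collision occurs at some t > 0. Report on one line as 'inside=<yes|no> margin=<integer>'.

d = (-9, -7),  |d|² = 130;  R = 2+6 = 8,  c = 130−8² = 66
v_rel = (5, 4),  |v_rel|² = 41;  v_rel·d = (5)·(-9) + (4)·(-7) = -73
41·t² + 146·t + 66 = 0  ⇒  m = (-73)² − 41·66 = 2623
m = 2623 > 0,  v_rel·d = -73 < 0  ⇒  outside

inside=no margin=2623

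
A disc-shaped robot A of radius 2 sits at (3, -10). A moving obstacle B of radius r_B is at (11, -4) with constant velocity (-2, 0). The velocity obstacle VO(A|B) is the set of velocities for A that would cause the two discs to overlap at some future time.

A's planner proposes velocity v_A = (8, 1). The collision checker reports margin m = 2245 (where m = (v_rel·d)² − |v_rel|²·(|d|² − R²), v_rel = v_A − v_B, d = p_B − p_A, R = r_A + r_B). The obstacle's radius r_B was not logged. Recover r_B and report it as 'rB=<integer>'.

m = 2245
d = (8, 6);  v_rel = (10, 1),  |v_rel|² = 101
v_rel×d = (10)·(6) − (1)·(8) = 52
since m = R²·101 − 52²:  R² = (2704 + 2245) / 101 = 49
R = √49 = 7  ⇒  r_B = 7 − 2 = 5

rB=5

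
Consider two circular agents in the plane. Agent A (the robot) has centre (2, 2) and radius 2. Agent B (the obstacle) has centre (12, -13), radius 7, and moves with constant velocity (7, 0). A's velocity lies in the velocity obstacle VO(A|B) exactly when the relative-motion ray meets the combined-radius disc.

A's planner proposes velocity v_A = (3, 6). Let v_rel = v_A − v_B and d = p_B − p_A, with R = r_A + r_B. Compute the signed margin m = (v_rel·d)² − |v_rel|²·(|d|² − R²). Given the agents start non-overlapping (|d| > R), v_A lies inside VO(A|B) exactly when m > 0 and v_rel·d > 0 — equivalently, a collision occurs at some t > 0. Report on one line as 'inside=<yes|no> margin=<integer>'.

d = (10, -15),  |d|² = 325;  R = 2+7 = 9,  c = 325−9² = 244
v_rel = (-4, 6),  |v_rel|² = 52;  v_rel·d = (-4)·(10) + (6)·(-15) = -130
52·t² + 260·t + 244 = 0  ⇒  m = (-130)² − 52·244 = 4212
m = 4212 > 0,  v_rel·d = -130 < 0  ⇒  outside

inside=no margin=4212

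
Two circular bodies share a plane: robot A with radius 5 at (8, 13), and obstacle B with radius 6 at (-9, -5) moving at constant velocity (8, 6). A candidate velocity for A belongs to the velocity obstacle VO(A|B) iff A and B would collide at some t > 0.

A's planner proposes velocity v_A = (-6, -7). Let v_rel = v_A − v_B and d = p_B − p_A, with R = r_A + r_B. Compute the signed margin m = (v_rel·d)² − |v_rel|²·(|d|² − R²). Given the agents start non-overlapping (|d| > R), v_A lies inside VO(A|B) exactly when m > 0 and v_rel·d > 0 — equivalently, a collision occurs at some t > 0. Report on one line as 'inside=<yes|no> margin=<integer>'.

d = (-17, -18),  |d|² = 613;  R = 5+6 = 11,  c = 613−11² = 492
v_rel = (-14, -13),  |v_rel|² = 365;  v_rel·d = (-14)·(-17) + (-13)·(-18) = 472
365·t² − 944·t + 492 = 0  ⇒  m = 472² − 365·492 = 43204
m = 43204 > 0,  v_rel·d = 472 > 0  ⇒  inside

inside=yes margin=43204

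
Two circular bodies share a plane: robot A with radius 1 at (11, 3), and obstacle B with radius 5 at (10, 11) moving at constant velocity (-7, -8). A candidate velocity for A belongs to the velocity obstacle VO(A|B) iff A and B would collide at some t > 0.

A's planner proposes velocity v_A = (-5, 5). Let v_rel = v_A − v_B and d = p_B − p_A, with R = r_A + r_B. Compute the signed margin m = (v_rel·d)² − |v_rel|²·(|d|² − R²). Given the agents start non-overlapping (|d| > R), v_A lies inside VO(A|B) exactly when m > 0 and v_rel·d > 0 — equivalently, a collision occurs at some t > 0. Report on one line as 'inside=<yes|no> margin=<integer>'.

d = (-1, 8),  |d|² = 65;  R = 1+5 = 6,  c = 65−6² = 29
v_rel = (2, 13),  |v_rel|² = 173;  v_rel·d = (2)·(-1) + (13)·(8) = 102
173·t² − 204·t + 29 = 0  ⇒  m = 102² − 173·29 = 5387
m = 5387 > 0,  v_rel·d = 102 > 0  ⇒  inside

inside=yes margin=5387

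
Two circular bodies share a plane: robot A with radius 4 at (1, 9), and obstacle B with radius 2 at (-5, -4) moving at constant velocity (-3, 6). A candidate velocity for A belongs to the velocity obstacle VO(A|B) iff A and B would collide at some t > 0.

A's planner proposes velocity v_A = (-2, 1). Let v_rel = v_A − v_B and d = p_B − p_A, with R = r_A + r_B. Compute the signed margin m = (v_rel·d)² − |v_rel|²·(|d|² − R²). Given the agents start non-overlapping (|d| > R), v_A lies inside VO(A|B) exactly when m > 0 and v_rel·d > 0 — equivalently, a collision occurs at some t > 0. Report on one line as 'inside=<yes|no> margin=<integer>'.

d = (-6, -13),  |d|² = 205;  R = 4+2 = 6,  c = 205−6² = 169
v_rel = (1, -5),  |v_rel|² = 26;  v_rel·d = (1)·(-6) + (-5)·(-13) = 59
26·t² − 118·t + 169 = 0  ⇒  m = 59² − 26·169 = -913
m = -913 < 0,  v_rel·d = 59 > 0  ⇒  outside

inside=no margin=-913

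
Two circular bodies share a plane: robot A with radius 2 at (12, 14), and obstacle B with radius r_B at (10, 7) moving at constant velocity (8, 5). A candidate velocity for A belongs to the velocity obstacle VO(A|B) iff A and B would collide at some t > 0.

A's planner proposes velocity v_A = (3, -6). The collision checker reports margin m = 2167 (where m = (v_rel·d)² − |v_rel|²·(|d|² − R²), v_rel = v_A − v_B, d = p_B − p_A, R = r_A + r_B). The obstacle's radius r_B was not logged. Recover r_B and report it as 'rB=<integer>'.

m = 2167
d = (-2, -7);  v_rel = (-5, -11),  |v_rel|² = 146
v_rel×d = (-5)·(-7) − (-11)·(-2) = 13
since m = R²·146 − 13²:  R² = (169 + 2167) / 146 = 16
R = √16 = 4  ⇒  r_B = 4 − 2 = 2

rB=2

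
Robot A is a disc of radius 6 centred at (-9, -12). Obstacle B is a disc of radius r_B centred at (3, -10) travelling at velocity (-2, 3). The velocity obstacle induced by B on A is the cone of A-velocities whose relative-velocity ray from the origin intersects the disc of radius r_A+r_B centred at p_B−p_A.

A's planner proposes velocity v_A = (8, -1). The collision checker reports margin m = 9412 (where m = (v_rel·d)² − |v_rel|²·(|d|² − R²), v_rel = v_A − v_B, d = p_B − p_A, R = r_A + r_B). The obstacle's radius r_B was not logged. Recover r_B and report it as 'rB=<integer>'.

m = 9412
d = (12, 2);  v_rel = (10, -4),  |v_rel|² = 116
v_rel×d = (10)·(2) − (-4)·(12) = 68
since m = R²·116 − 68²:  R² = (4624 + 9412) / 116 = 121
R = √121 = 11  ⇒  r_B = 11 − 6 = 5

rB=5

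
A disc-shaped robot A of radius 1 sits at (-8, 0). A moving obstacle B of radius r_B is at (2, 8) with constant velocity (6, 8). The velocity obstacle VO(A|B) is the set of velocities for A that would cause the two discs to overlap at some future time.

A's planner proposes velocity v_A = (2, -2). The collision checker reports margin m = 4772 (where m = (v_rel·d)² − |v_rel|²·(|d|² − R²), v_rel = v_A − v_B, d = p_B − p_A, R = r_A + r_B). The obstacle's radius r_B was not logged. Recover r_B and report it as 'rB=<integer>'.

m = 4772
d = (10, 8);  v_rel = (-4, -10),  |v_rel|² = 116
v_rel×d = (-4)·(8) − (-10)·(10) = 68
since m = R²·116 − 68²:  R² = (4624 + 4772) / 116 = 81
R = √81 = 9  ⇒  r_B = 9 − 1 = 8

rB=8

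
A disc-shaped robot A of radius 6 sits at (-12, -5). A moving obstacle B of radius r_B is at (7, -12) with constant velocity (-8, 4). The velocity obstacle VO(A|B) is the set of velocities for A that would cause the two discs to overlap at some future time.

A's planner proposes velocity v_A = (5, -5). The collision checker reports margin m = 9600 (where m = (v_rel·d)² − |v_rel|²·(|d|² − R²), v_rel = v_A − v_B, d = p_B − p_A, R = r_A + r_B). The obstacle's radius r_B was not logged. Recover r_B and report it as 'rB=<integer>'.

m = 9600
d = (19, -7);  v_rel = (13, -9),  |v_rel|² = 250
v_rel×d = (13)·(-7) − (-9)·(19) = 80
since m = R²·250 − 80²:  R² = (6400 + 9600) / 250 = 64
R = √64 = 8  ⇒  r_B = 8 − 6 = 2

rB=2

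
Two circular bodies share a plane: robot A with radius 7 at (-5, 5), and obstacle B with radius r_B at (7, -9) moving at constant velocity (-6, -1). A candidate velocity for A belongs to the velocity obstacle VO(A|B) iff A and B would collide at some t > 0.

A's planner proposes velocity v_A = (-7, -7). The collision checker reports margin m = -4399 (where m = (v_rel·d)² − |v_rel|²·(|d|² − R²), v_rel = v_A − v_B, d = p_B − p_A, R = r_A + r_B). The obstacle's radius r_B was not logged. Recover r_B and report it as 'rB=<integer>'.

m = -4399
d = (12, -14);  v_rel = (-1, -6),  |v_rel|² = 37
v_rel×d = (-1)·(-14) − (-6)·(12) = 86
since m = R²·37 − 86²:  R² = (7396 + -4399) / 37 = 81
R = √81 = 9  ⇒  r_B = 9 − 7 = 2

rB=2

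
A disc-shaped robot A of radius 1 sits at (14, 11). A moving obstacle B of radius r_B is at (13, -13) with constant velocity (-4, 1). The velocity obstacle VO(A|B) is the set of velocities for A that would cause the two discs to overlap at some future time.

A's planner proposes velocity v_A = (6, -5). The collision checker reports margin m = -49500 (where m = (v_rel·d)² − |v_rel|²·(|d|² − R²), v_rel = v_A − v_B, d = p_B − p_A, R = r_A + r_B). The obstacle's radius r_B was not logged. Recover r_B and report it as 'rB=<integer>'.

m = -49500
d = (-1, -24);  v_rel = (10, -6),  |v_rel|² = 136
v_rel×d = (10)·(-24) − (-6)·(-1) = -246
since m = R²·136 − (-246)²:  R² = (60516 + -49500) / 136 = 81
R = √81 = 9  ⇒  r_B = 9 − 1 = 8

rB=8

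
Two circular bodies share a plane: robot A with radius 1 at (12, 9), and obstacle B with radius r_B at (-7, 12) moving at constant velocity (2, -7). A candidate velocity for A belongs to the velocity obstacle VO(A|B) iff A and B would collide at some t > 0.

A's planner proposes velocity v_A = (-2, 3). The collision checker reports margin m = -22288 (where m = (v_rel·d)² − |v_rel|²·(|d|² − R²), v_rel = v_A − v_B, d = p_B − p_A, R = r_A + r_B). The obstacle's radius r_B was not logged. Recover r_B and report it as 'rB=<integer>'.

m = -22288
d = (-19, 3);  v_rel = (-4, 10),  |v_rel|² = 116
v_rel×d = (-4)·(3) − (10)·(-19) = 178
since m = R²·116 − 178²:  R² = (31684 + -22288) / 116 = 81
R = √81 = 9  ⇒  r_B = 9 − 1 = 8

rB=8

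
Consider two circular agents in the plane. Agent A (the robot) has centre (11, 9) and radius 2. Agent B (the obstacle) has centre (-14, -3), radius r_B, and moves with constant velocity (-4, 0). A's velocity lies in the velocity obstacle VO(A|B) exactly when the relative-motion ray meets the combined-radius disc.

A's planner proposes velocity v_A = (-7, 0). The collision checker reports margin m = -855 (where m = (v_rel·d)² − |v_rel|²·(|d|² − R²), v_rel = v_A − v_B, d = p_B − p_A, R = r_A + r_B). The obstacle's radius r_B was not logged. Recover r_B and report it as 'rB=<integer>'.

m = -855
d = (-25, -12);  v_rel = (-3, 0),  |v_rel|² = 9
v_rel×d = (-3)·(-12) − (0)·(-25) = 36
since m = R²·9 − 36²:  R² = (1296 + -855) / 9 = 49
R = √49 = 7  ⇒  r_B = 7 − 2 = 5

rB=5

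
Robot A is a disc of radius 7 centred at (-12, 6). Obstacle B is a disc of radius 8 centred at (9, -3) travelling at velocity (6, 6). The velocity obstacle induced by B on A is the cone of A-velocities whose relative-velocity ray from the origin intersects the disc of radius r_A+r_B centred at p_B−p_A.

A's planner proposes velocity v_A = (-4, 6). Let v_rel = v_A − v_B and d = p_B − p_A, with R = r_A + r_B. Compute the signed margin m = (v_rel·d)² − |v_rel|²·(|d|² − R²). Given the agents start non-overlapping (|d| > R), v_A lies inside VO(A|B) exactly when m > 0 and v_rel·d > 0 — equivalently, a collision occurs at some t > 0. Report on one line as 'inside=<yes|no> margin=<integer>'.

d = (21, -9),  |d|² = 522;  R = 7+8 = 15,  c = 522−15² = 297
v_rel = (-10, 0),  |v_rel|² = 100;  v_rel·d = (-10)·(21) + (0)·(-9) = -210
100·t² + 420·t + 297 = 0  ⇒  m = (-210)² − 100·297 = 14400
m = 14400 > 0,  v_rel·d = -210 < 0  ⇒  outside

inside=no margin=14400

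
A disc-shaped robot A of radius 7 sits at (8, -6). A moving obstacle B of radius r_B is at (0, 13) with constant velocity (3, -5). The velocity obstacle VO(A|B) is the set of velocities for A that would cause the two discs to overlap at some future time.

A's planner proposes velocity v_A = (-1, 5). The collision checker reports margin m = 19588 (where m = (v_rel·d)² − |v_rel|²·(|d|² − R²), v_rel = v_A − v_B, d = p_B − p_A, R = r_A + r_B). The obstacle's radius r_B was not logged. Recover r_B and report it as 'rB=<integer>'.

m = 19588
d = (-8, 19);  v_rel = (-4, 10),  |v_rel|² = 116
v_rel×d = (-4)·(19) − (10)·(-8) = 4
since m = R²·116 − 4²:  R² = (16 + 19588) / 116 = 169
R = √169 = 13  ⇒  r_B = 13 − 7 = 6

rB=6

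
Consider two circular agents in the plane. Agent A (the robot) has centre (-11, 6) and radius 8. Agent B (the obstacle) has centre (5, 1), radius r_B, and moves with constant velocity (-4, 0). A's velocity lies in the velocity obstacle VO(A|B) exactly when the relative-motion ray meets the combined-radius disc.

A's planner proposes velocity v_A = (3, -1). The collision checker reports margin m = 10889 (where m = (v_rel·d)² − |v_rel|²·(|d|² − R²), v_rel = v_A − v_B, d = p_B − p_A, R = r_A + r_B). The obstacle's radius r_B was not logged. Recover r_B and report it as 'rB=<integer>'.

m = 10889
d = (16, -5);  v_rel = (7, -1),  |v_rel|² = 50
v_rel×d = (7)·(-5) − (-1)·(16) = -19
since m = R²·50 − (-19)²:  R² = (361 + 10889) / 50 = 225
R = √225 = 15  ⇒  r_B = 15 − 8 = 7

rB=7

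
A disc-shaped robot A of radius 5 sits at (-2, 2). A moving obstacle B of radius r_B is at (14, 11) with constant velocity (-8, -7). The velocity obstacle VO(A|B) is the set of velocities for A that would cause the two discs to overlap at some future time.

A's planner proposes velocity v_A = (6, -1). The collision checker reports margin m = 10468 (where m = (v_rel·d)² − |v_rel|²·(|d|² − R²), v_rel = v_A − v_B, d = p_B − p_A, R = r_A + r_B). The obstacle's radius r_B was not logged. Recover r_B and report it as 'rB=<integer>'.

m = 10468
d = (16, 9);  v_rel = (14, 6),  |v_rel|² = 232
v_rel×d = (14)·(9) − (6)·(16) = 30
since m = R²·232 − 30²:  R² = (900 + 10468) / 232 = 49
R = √49 = 7  ⇒  r_B = 7 − 5 = 2

rB=2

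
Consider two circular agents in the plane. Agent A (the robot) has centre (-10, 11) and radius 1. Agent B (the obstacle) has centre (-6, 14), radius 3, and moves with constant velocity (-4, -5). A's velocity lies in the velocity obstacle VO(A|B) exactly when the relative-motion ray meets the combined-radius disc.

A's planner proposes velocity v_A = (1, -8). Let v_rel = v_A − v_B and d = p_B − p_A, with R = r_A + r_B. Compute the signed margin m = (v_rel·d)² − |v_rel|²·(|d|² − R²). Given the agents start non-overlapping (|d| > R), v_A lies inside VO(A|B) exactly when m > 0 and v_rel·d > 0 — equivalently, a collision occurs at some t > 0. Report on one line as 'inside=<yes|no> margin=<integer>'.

d = (4, 3),  |d|² = 25;  R = 1+3 = 4,  c = 25−4² = 9
v_rel = (5, -3),  |v_rel|² = 34;  v_rel·d = (5)·(4) + (-3)·(3) = 11
34·t² − 22·t + 9 = 0  ⇒  m = 11² − 34·9 = -185
m = -185 < 0,  v_rel·d = 11 > 0  ⇒  outside

inside=no margin=-185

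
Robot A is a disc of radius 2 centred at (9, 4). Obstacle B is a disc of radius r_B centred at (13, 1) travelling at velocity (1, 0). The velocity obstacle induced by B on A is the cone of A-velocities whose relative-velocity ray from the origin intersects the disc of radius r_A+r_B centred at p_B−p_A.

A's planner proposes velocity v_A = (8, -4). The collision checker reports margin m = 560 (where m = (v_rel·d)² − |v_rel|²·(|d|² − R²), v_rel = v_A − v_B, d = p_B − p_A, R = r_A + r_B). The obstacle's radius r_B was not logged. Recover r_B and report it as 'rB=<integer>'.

m = 560
d = (4, -3);  v_rel = (7, -4),  |v_rel|² = 65
v_rel×d = (7)·(-3) − (-4)·(4) = -5
since m = R²·65 − (-5)²:  R² = (25 + 560) / 65 = 9
R = √9 = 3  ⇒  r_B = 3 − 2 = 1

rB=1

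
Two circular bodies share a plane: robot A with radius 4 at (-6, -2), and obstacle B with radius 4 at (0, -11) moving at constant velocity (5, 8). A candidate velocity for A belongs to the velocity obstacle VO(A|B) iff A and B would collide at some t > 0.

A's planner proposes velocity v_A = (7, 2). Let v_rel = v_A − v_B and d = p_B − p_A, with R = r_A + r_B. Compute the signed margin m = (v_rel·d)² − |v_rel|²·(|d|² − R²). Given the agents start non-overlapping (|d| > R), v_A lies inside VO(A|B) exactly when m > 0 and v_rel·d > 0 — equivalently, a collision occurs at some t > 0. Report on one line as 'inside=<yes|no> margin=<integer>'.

d = (6, -9),  |d|² = 117;  R = 4+4 = 8,  c = 117−8² = 53
v_rel = (2, -6),  |v_rel|² = 40;  v_rel·d = (2)·(6) + (-6)·(-9) = 66
40·t² − 132·t + 53 = 0  ⇒  m = 66² − 40·53 = 2236
m = 2236 > 0,  v_rel·d = 66 > 0  ⇒  inside

inside=yes margin=2236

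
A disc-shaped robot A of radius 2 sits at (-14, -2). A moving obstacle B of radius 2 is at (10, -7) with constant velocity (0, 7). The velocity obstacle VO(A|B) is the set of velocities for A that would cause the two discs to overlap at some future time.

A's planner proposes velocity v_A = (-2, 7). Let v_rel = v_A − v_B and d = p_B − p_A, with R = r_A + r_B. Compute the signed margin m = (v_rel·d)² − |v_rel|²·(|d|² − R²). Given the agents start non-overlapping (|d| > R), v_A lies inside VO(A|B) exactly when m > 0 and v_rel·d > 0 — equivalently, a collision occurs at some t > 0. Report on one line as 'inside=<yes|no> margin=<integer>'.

d = (24, -5),  |d|² = 601;  R = 2+2 = 4,  c = 601−4² = 585
v_rel = (-2, 0),  |v_rel|² = 4;  v_rel·d = (-2)·(24) + (0)·(-5) = -48
4·t² + 96·t + 585 = 0  ⇒  m = (-48)² − 4·585 = -36
m = -36 < 0,  v_rel·d = -48 < 0  ⇒  outside

inside=no margin=-36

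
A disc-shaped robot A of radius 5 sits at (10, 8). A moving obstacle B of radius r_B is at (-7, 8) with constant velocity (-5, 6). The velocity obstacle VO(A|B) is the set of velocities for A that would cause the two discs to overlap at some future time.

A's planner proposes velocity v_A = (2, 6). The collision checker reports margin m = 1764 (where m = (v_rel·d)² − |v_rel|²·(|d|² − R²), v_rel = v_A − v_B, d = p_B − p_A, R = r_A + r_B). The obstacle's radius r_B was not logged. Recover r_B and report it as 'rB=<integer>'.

m = 1764
d = (-17, 0);  v_rel = (7, 0),  |v_rel|² = 49
v_rel×d = (7)·(0) − (0)·(-17) = 0
since m = R²·49 − 0²:  R² = (0 + 1764) / 49 = 36
R = √36 = 6  ⇒  r_B = 6 − 5 = 1

rB=1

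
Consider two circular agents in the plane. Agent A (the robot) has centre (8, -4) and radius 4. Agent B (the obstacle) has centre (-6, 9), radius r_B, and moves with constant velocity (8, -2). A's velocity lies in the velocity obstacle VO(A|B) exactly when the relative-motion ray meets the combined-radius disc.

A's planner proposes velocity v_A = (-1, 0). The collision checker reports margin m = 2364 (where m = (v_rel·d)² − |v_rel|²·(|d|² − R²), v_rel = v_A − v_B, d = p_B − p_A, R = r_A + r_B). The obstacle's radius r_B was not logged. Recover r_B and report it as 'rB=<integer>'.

m = 2364
d = (-14, 13);  v_rel = (-9, 2),  |v_rel|² = 85
v_rel×d = (-9)·(13) − (2)·(-14) = -89
since m = R²·85 − (-89)²:  R² = (7921 + 2364) / 85 = 121
R = √121 = 11  ⇒  r_B = 11 − 4 = 7

rB=7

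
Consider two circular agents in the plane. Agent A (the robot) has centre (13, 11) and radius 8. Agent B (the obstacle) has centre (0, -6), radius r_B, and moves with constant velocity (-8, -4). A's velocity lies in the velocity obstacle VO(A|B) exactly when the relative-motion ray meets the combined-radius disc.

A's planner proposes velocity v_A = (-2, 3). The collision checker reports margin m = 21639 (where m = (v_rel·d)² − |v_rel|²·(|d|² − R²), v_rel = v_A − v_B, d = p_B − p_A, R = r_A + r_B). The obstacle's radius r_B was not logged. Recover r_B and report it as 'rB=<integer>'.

m = 21639
d = (-13, -17);  v_rel = (6, 7),  |v_rel|² = 85
v_rel×d = (6)·(-17) − (7)·(-13) = -11
since m = R²·85 − (-11)²:  R² = (121 + 21639) / 85 = 256
R = √256 = 16  ⇒  r_B = 16 − 8 = 8

rB=8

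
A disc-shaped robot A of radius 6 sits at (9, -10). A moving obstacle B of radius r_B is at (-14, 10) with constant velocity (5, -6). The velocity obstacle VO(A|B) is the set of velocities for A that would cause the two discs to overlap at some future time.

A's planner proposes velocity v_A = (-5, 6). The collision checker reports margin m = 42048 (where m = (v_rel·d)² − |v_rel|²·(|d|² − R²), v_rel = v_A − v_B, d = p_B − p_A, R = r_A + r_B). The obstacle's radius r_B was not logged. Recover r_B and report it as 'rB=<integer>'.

m = 42048
d = (-23, 20);  v_rel = (-10, 12),  |v_rel|² = 244
v_rel×d = (-10)·(20) − (12)·(-23) = 76
since m = R²·244 − 76²:  R² = (5776 + 42048) / 244 = 196
R = √196 = 14  ⇒  r_B = 14 − 6 = 8

rB=8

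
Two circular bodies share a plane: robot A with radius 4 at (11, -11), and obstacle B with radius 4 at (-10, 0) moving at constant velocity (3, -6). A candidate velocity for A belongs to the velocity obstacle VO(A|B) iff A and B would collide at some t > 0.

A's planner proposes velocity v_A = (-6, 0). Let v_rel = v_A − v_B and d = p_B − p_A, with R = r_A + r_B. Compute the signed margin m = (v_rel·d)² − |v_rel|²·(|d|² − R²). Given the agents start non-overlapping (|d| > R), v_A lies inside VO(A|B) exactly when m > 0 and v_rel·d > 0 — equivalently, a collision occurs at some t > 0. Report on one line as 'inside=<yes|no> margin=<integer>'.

d = (-21, 11),  |d|² = 562;  R = 4+4 = 8,  c = 562−8² = 498
v_rel = (-9, 6),  |v_rel|² = 117;  v_rel·d = (-9)·(-21) + (6)·(11) = 255
117·t² − 510·t + 498 = 0  ⇒  m = 255² − 117·498 = 6759
m = 6759 > 0,  v_rel·d = 255 > 0  ⇒  inside

inside=yes margin=6759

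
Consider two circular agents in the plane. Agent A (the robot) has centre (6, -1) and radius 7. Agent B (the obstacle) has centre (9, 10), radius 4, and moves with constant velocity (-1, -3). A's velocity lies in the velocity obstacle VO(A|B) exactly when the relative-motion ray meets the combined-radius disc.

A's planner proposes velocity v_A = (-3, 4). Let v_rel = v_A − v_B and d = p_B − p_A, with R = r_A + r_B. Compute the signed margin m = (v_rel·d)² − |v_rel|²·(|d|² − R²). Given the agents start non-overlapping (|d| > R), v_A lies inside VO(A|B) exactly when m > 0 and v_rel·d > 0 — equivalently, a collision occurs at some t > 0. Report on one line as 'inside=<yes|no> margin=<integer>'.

d = (3, 11),  |d|² = 130;  R = 7+4 = 11,  c = 130−11² = 9
v_rel = (-2, 7),  |v_rel|² = 53;  v_rel·d = (-2)·(3) + (7)·(11) = 71
53·t² − 142·t + 9 = 0  ⇒  m = 71² − 53·9 = 4564
m = 4564 > 0,  v_rel·d = 71 > 0  ⇒  inside

inside=yes margin=4564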